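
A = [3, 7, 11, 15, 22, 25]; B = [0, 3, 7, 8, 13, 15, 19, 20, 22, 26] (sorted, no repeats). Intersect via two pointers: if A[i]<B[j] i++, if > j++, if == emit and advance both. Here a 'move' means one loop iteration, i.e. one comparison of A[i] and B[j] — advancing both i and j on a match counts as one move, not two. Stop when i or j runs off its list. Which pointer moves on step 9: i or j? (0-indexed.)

j

[i=0,j=0] 3>0 → j++
[i=0,j=1] 3==3 emit → i++,j++
[i=1,j=2] 7==7 emit → i++,j++
[i=2,j=3] 11>8 → j++
[i=2,j=4] 11<13 → i++
[i=3,j=4] 15>13 → j++
[i=3,j=5] 15==15 emit → i++,j++
[i=4,j=6] 22>19 → j++
[i=4,j=7] 22>20 → j++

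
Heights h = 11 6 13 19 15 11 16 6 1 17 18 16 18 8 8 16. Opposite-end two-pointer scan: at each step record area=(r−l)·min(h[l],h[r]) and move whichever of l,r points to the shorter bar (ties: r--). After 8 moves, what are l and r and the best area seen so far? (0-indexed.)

[0,15] min(11,16)*15=165 best=165 * → l++
[1,15] min(6,16)*14=84 best=165 → l++
[2,15] min(13,16)*13=169 best=169 * → l++
[3,15] min(19,16)*12=192 best=192 * → r--
[3,14] min(19,8)*11=88 best=192 → r--
[3,13] min(19,8)*10=80 best=192 → r--
[3,12] min(19,18)*9=162 best=192 → r--
[3,11] min(19,16)*8=128 best=192 → r--

l=3, r=10, best area=192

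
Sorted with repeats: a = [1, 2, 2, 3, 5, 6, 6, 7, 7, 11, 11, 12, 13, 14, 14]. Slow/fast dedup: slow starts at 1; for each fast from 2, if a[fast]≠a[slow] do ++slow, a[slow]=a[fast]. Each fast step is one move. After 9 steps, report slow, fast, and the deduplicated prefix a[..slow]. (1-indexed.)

slow=7, fast=11, prefix=[1, 2, 3, 5, 6, 7, 11]

slow=1 fast=2: a[fast]=2≠a[slow]=1 write a[2]=2, slow++,fast++
slow=2 fast=3: a[fast]=2=a[slow] dup, fast++
slow=2 fast=4: a[fast]=3≠a[slow]=2 write a[3]=3, slow++,fast++
slow=3 fast=5: a[fast]=5≠a[slow]=3 write a[4]=5, slow++,fast++
slow=4 fast=6: a[fast]=6≠a[slow]=5 write a[5]=6, slow++,fast++
slow=5 fast=7: a[fast]=6=a[slow] dup, fast++
slow=5 fast=8: a[fast]=7≠a[slow]=6 write a[6]=7, slow++,fast++
slow=6 fast=9: a[fast]=7=a[slow] dup, fast++
slow=6 fast=10: a[fast]=11≠a[slow]=7 write a[7]=11, slow++,fast++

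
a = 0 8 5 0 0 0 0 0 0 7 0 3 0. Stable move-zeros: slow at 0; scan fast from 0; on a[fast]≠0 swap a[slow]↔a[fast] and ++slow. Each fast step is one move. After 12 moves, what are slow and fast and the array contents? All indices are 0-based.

slow=0 fast=0: a[fast]=0, fast++
slow=0 fast=1: a[fast]=8≠0 swap→a[0]=8, slow++,fast++
slow=1 fast=2: a[fast]=5≠0 swap→a[1]=5, slow++,fast++
slow=2 fast=3: a[fast]=0, fast++
slow=2 fast=4: a[fast]=0, fast++
slow=2 fast=5: a[fast]=0, fast++
slow=2 fast=6: a[fast]=0, fast++
slow=2 fast=7: a[fast]=0, fast++
slow=2 fast=8: a[fast]=0, fast++
slow=2 fast=9: a[fast]=7≠0 swap→a[2]=7, slow++,fast++
slow=3 fast=10: a[fast]=0, fast++
slow=3 fast=11: a[fast]=3≠0 swap→a[3]=3, slow++,fast++

slow=4, fast=12, a=[8, 5, 7, 3, 0, 0, 0, 0, 0, 0, 0, 0, 0]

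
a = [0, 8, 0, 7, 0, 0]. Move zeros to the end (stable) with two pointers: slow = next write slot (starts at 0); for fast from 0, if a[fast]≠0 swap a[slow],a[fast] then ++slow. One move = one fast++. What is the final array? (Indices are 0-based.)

[8, 7, 0, 0, 0, 0]

(s=0,f=0) a[fast]=0 → fast++
(s=0,f=1) a[fast]=8≠0 swap→a[0]=8 → slow++,fast++
(s=1,f=2) a[fast]=0 → fast++
(s=1,f=3) a[fast]=7≠0 swap→a[1]=7 → slow++,fast++
(s=2,f=4) a[fast]=0 → fast++
(s=2,f=5) a[fast]=0 → fast++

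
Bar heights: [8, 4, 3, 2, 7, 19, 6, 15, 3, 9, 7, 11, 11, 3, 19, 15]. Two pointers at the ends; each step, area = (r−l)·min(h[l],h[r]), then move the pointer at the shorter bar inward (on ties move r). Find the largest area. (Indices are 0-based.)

max area = 171

[0,15] min(8,15)*15=120 best=120 * → l++
[1,15] min(4,15)*14=56 best=120 → l++
[2,15] min(3,15)*13=39 best=120 → l++
[3,15] min(2,15)*12=24 best=120 → l++
[4,15] min(7,15)*11=77 best=120 → l++
[5,15] min(19,15)*10=150 best=150 * → r--
[5,14] min(19,19)*9=171 best=171 * → r--
[5,13] min(19,3)*8=24 best=171 → r--
[5,12] min(19,11)*7=77 best=171 → r--
[5,11] min(19,11)*6=66 best=171 → r--
[5,10] min(19,7)*5=35 best=171 → r--
[5,9] min(19,9)*4=36 best=171 → r--
[5,8] min(19,3)*3=9 best=171 → r--
[5,7] min(19,15)*2=30 best=171 → r--
[5,6] min(19,6)*1=6 best=171 → r--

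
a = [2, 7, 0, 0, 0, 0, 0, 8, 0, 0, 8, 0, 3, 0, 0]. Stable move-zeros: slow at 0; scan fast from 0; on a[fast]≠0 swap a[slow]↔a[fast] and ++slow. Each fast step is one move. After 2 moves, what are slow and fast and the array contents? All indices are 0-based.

slow=2, fast=2, a=[2, 7, 0, 0, 0, 0, 0, 8, 0, 0, 8, 0, 3, 0, 0]

slow=0 fast=0: a[fast]=2≠0 swap→a[0]=2, slow++,fast++
slow=1 fast=1: a[fast]=7≠0 swap→a[1]=7, slow++,fast++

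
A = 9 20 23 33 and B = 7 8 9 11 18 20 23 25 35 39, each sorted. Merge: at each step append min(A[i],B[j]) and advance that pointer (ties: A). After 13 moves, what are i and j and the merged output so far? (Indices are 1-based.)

i=5, j=10, merged so far=[7, 8, 9, 9, 11, 18, 20, 20, 23, 23, 25, 33, 35]

[i=1,j=1] A[i]=9>B[j]=7 take 7 → j++
[i=1,j=2] A[i]=9>B[j]=8 take 8 → j++
[i=1,j=3] A[i]=9<=B[j]=9 take 9 → i++
[i=2,j=3] A[i]=20>B[j]=9 take 9 → j++
[i=2,j=4] A[i]=20>B[j]=11 take 11 → j++
[i=2,j=5] A[i]=20>B[j]=18 take 18 → j++
[i=2,j=6] A[i]=20<=B[j]=20 take 20 → i++
[i=3,j=6] A[i]=23>B[j]=20 take 20 → j++
[i=3,j=7] A[i]=23<=B[j]=23 take 23 → i++
[i=4,j=7] A[i]=33>B[j]=23 take 23 → j++
[i=4,j=8] A[i]=33>B[j]=25 take 25 → j++
[i=4,j=9] A[i]=33<=B[j]=35 take 33 → i++
[i=5,j=9] A done, take B[j]=35 → j++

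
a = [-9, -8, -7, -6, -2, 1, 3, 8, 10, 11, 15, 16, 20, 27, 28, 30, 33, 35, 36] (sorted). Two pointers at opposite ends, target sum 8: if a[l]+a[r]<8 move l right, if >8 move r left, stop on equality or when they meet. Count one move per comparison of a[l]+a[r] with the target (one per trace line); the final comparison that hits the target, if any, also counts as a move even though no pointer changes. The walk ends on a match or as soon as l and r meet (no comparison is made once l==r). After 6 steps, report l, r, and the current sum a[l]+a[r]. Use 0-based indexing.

l=0, r=12, sum=11

l=0 r=18: -9+36=27 >8, r--
l=0 r=17: -9+35=26 >8, r--
l=0 r=16: -9+33=24 >8, r--
l=0 r=15: -9+30=21 >8, r--
l=0 r=14: -9+28=19 >8, r--
l=0 r=13: -9+27=18 >8, r--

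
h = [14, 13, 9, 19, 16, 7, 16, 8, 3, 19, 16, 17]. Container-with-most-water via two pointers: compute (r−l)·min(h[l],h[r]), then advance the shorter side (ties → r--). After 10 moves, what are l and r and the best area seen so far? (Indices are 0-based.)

l=0 r=11: min(14,17)*11=154 best=154 *, l++
l=1 r=11: min(13,17)*10=130 best=154, l++
l=2 r=11: min(9,17)*9=81 best=154, l++
l=3 r=11: min(19,17)*8=136 best=154, r--
l=3 r=10: min(19,16)*7=112 best=154, r--
l=3 r=9: min(19,19)*6=114 best=154, r--
l=3 r=8: min(19,3)*5=15 best=154, r--
l=3 r=7: min(19,8)*4=32 best=154, r--
l=3 r=6: min(19,16)*3=48 best=154, r--
l=3 r=5: min(19,7)*2=14 best=154, r--

l=3, r=4, best area=154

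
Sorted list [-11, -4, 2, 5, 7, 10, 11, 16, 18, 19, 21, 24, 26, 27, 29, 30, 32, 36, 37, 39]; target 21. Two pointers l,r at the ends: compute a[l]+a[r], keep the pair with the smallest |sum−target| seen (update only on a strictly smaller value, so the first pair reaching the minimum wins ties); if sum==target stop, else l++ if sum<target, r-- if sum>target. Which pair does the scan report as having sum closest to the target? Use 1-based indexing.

pair (-11, 32) with sum 21 (|Δ|=0)

l=1 r=20: -11+39=28 d=7 *, r--
l=1 r=19: -11+37=26 d=5 *, r--
l=1 r=18: -11+36=25 d=4 *, r--
l=1 r=17: -11+32=21 d=0 *, stop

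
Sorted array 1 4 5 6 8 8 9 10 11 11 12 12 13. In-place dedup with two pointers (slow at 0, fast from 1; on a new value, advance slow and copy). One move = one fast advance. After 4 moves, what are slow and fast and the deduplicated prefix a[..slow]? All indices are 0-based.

slow=4, fast=5, prefix=[1, 4, 5, 6, 8]

(s=0,f=1) a[fast]=4≠a[slow]=1 write a[1]=4 → slow++,fast++
(s=1,f=2) a[fast]=5≠a[slow]=4 write a[2]=5 → slow++,fast++
(s=2,f=3) a[fast]=6≠a[slow]=5 write a[3]=6 → slow++,fast++
(s=3,f=4) a[fast]=8≠a[slow]=6 write a[4]=8 → slow++,fast++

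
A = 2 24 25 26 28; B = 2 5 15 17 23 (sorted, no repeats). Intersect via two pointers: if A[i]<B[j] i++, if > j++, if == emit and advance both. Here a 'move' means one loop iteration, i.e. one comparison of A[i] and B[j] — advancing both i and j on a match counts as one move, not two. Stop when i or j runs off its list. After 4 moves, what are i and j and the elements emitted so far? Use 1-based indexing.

i=2, j=5, emitted=[2]

[i=1,j=1] 2==2 emit → i++,j++
[i=2,j=2] 24>5 → j++
[i=2,j=3] 24>15 → j++
[i=2,j=4] 24>17 → j++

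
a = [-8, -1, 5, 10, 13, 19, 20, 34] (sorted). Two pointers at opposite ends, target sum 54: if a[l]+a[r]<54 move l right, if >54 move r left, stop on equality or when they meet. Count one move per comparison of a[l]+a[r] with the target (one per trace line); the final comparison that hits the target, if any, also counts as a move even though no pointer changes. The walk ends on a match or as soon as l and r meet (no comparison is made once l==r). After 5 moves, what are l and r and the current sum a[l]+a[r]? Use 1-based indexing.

l=1 r=8: -8+34=26 <54, l++
l=2 r=8: -1+34=33 <54, l++
l=3 r=8: 5+34=39 <54, l++
l=4 r=8: 10+34=44 <54, l++
l=5 r=8: 13+34=47 <54, l++

l=6, r=8, sum=53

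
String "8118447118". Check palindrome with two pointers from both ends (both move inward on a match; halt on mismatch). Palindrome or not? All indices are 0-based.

l=0 r=9: '8'=='8', l++,r--
l=1 r=8: '1'=='1', l++,r--
l=2 r=7: '1'=='1', l++,r--
l=3 r=6: '8'!='7', stop

not a palindrome (mismatch at 3,6)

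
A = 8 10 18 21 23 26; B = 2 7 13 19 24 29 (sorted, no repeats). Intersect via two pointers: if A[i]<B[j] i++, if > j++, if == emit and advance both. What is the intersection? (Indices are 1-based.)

[i=1,j=1] 8>2 → j++
[i=1,j=2] 8>7 → j++
[i=1,j=3] 8<13 → i++
[i=2,j=3] 10<13 → i++
[i=3,j=3] 18>13 → j++
[i=3,j=4] 18<19 → i++
[i=4,j=4] 21>19 → j++
[i=4,j=5] 21<24 → i++
[i=5,j=5] 23<24 → i++
[i=6,j=5] 26>24 → j++
[i=6,j=6] 26<29 → i++

intersection = []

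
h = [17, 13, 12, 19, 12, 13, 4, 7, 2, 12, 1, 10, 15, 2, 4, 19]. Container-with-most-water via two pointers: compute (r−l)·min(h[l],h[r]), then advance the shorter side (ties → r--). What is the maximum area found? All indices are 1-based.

max area = 255

l=1 r=16: min(17,19)*15=255 best=255 *, l++
l=2 r=16: min(13,19)*14=182 best=255, l++
l=3 r=16: min(12,19)*13=156 best=255, l++
l=4 r=16: min(19,19)*12=228 best=255, r--
l=4 r=15: min(19,4)*11=44 best=255, r--
l=4 r=14: min(19,2)*10=20 best=255, r--
l=4 r=13: min(19,15)*9=135 best=255, r--
l=4 r=12: min(19,10)*8=80 best=255, r--
l=4 r=11: min(19,1)*7=7 best=255, r--
l=4 r=10: min(19,12)*6=72 best=255, r--
l=4 r=9: min(19,2)*5=10 best=255, r--
l=4 r=8: min(19,7)*4=28 best=255, r--
l=4 r=7: min(19,4)*3=12 best=255, r--
l=4 r=6: min(19,13)*2=26 best=255, r--
l=4 r=5: min(19,12)*1=12 best=255, r--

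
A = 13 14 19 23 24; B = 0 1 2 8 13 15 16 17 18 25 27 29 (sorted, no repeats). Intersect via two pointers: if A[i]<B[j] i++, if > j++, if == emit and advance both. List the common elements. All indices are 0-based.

intersection = [13]

i=0 j=0: 13>0, j++
i=0 j=1: 13>1, j++
i=0 j=2: 13>2, j++
i=0 j=3: 13>8, j++
i=0 j=4: 13==13 emit, i++,j++
i=1 j=5: 14<15, i++
i=2 j=5: 19>15, j++
i=2 j=6: 19>16, j++
i=2 j=7: 19>17, j++
i=2 j=8: 19>18, j++
i=2 j=9: 19<25, i++
i=3 j=9: 23<25, i++
i=4 j=9: 24<25, i++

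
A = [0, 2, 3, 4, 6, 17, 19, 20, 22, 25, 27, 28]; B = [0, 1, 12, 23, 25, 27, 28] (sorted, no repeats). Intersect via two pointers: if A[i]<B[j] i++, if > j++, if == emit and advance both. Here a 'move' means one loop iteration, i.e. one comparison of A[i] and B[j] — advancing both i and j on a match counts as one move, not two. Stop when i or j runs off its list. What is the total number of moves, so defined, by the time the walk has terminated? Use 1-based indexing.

15 moves

i=1 j=1: 0==0 emit, i++,j++
i=2 j=2: 2>1, j++
i=2 j=3: 2<12, i++
i=3 j=3: 3<12, i++
i=4 j=3: 4<12, i++
i=5 j=3: 6<12, i++
i=6 j=3: 17>12, j++
i=6 j=4: 17<23, i++
i=7 j=4: 19<23, i++
i=8 j=4: 20<23, i++
i=9 j=4: 22<23, i++
i=10 j=4: 25>23, j++
i=10 j=5: 25==25 emit, i++,j++
i=11 j=6: 27==27 emit, i++,j++
i=12 j=7: 28==28 emit, i++,j++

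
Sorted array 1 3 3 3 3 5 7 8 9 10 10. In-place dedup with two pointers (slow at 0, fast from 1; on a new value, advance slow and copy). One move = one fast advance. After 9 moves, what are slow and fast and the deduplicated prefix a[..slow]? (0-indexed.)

slow=0 fast=1: a[fast]=3≠a[slow]=1 write a[1]=3, slow++,fast++
slow=1 fast=2: a[fast]=3=a[slow] dup, fast++
slow=1 fast=3: a[fast]=3=a[slow] dup, fast++
slow=1 fast=4: a[fast]=3=a[slow] dup, fast++
slow=1 fast=5: a[fast]=5≠a[slow]=3 write a[2]=5, slow++,fast++
slow=2 fast=6: a[fast]=7≠a[slow]=5 write a[3]=7, slow++,fast++
slow=3 fast=7: a[fast]=8≠a[slow]=7 write a[4]=8, slow++,fast++
slow=4 fast=8: a[fast]=9≠a[slow]=8 write a[5]=9, slow++,fast++
slow=5 fast=9: a[fast]=10≠a[slow]=9 write a[6]=10, slow++,fast++

slow=6, fast=10, prefix=[1, 3, 5, 7, 8, 9, 10]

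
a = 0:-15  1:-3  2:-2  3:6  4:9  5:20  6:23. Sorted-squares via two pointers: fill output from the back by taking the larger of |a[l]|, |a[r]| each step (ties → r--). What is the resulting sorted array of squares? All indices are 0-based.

[4, 9, 36, 81, 225, 400, 529]

l=0 r=6: |-15|<=|23| out[6]=529, r--
l=0 r=5: |-15|<=|20| out[5]=400, r--
l=0 r=4: |-15|>|9| out[4]=225, l++
l=1 r=4: |-3|<=|9| out[3]=81, r--
l=1 r=3: |-3|<=|6| out[2]=36, r--
l=1 r=2: |-3|>|-2| out[1]=9, l++
l=2 r=2: |-2|<=|-2| out[0]=4, r--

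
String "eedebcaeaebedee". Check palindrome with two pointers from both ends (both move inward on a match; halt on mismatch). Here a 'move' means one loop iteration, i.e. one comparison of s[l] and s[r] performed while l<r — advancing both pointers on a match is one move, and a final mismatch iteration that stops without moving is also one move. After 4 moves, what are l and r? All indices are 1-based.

l=5, r=11

l=1 r=15: 'e'=='e', l++,r--
l=2 r=14: 'e'=='e', l++,r--
l=3 r=13: 'd'=='d', l++,r--
l=4 r=12: 'e'=='e', l++,r--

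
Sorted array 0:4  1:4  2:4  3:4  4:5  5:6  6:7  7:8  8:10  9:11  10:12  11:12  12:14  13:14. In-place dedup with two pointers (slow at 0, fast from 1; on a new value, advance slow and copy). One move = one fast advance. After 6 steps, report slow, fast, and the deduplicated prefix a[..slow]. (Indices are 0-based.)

slow=3, fast=7, prefix=[4, 5, 6, 7]

(s=0,f=1) a[fast]=4=a[slow] dup → fast++
(s=0,f=2) a[fast]=4=a[slow] dup → fast++
(s=0,f=3) a[fast]=4=a[slow] dup → fast++
(s=0,f=4) a[fast]=5≠a[slow]=4 write a[1]=5 → slow++,fast++
(s=1,f=5) a[fast]=6≠a[slow]=5 write a[2]=6 → slow++,fast++
(s=2,f=6) a[fast]=7≠a[slow]=6 write a[3]=7 → slow++,fast++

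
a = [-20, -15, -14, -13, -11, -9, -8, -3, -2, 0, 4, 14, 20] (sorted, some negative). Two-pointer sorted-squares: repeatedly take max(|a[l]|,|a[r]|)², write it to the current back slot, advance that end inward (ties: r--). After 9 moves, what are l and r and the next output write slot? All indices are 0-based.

l=7, r=10, next write slot=3

[0,12] |-20|<=|20| out[12]=400 → r--
[0,11] |-20|>|14| out[11]=400 → l++
[1,11] |-15|>|14| out[10]=225 → l++
[2,11] |-14|<=|14| out[9]=196 → r--
[2,10] |-14|>|4| out[8]=196 → l++
[3,10] |-13|>|4| out[7]=169 → l++
[4,10] |-11|>|4| out[6]=121 → l++
[5,10] |-9|>|4| out[5]=81 → l++
[6,10] |-8|>|4| out[4]=64 → l++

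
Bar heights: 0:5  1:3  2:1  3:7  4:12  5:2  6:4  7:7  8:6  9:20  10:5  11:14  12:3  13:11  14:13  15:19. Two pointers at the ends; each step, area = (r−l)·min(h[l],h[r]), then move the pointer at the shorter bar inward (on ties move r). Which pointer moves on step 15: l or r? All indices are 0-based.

r

l=0 r=15: min(5,19)*15=75 best=75 *, l++
l=1 r=15: min(3,19)*14=42 best=75, l++
l=2 r=15: min(1,19)*13=13 best=75, l++
l=3 r=15: min(7,19)*12=84 best=84 *, l++
l=4 r=15: min(12,19)*11=132 best=132 *, l++
l=5 r=15: min(2,19)*10=20 best=132, l++
l=6 r=15: min(4,19)*9=36 best=132, l++
l=7 r=15: min(7,19)*8=56 best=132, l++
l=8 r=15: min(6,19)*7=42 best=132, l++
l=9 r=15: min(20,19)*6=114 best=132, r--
l=9 r=14: min(20,13)*5=65 best=132, r--
l=9 r=13: min(20,11)*4=44 best=132, r--
l=9 r=12: min(20,3)*3=9 best=132, r--
l=9 r=11: min(20,14)*2=28 best=132, r--
l=9 r=10: min(20,5)*1=5 best=132, r--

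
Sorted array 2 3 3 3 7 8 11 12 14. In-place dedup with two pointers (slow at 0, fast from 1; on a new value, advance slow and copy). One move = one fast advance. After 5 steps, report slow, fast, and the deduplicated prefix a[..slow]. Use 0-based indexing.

slow=3, fast=6, prefix=[2, 3, 7, 8]

slow=0 fast=1: a[fast]=3≠a[slow]=2 write a[1]=3, slow++,fast++
slow=1 fast=2: a[fast]=3=a[slow] dup, fast++
slow=1 fast=3: a[fast]=3=a[slow] dup, fast++
slow=1 fast=4: a[fast]=7≠a[slow]=3 write a[2]=7, slow++,fast++
slow=2 fast=5: a[fast]=8≠a[slow]=7 write a[3]=8, slow++,fast++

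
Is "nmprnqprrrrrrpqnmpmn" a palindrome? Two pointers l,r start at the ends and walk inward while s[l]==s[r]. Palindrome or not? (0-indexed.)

not a palindrome (mismatch at 3,16)

l=0 r=19: 'n'=='n', l++,r--
l=1 r=18: 'm'=='m', l++,r--
l=2 r=17: 'p'=='p', l++,r--
l=3 r=16: 'r'!='m', stop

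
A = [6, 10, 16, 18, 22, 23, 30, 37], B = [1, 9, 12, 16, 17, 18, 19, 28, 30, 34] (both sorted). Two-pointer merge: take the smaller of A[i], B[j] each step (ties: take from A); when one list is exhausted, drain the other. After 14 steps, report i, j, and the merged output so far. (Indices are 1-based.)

i=7, j=9, merged so far=[1, 6, 9, 10, 12, 16, 16, 17, 18, 18, 19, 22, 23, 28]

[i=1,j=1] A[i]=6>B[j]=1 take 1 → j++
[i=1,j=2] A[i]=6<=B[j]=9 take 6 → i++
[i=2,j=2] A[i]=10>B[j]=9 take 9 → j++
[i=2,j=3] A[i]=10<=B[j]=12 take 10 → i++
[i=3,j=3] A[i]=16>B[j]=12 take 12 → j++
[i=3,j=4] A[i]=16<=B[j]=16 take 16 → i++
[i=4,j=4] A[i]=18>B[j]=16 take 16 → j++
[i=4,j=5] A[i]=18>B[j]=17 take 17 → j++
[i=4,j=6] A[i]=18<=B[j]=18 take 18 → i++
[i=5,j=6] A[i]=22>B[j]=18 take 18 → j++
[i=5,j=7] A[i]=22>B[j]=19 take 19 → j++
[i=5,j=8] A[i]=22<=B[j]=28 take 22 → i++
[i=6,j=8] A[i]=23<=B[j]=28 take 23 → i++
[i=7,j=8] A[i]=30>B[j]=28 take 28 → j++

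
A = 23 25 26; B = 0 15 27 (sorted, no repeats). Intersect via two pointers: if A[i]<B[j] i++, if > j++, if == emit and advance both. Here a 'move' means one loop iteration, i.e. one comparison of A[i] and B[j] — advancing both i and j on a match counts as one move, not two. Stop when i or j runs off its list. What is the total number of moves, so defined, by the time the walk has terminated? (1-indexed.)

5 moves

[i=1,j=1] 23>0 → j++
[i=1,j=2] 23>15 → j++
[i=1,j=3] 23<27 → i++
[i=2,j=3] 25<27 → i++
[i=3,j=3] 26<27 → i++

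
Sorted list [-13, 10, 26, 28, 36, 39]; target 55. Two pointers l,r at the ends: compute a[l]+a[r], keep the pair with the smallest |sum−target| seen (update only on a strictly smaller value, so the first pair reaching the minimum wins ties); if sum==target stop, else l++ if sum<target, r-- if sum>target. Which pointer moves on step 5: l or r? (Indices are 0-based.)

l

l=0 r=5: -13+39=26 d=29 *, l++
l=1 r=5: 10+39=49 d=6 *, l++
l=2 r=5: 26+39=65 d=10, r--
l=2 r=4: 26+36=62 d=7, r--
l=2 r=3: 26+28=54 d=1 *, l++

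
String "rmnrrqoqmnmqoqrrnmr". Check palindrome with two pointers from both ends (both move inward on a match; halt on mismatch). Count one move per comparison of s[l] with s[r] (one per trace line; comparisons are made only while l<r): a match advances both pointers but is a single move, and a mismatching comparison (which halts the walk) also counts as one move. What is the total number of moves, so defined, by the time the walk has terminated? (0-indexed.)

[0,18] 'r'=='r' → l++,r--
[1,17] 'm'=='m' → l++,r--
[2,16] 'n'=='n' → l++,r--
[3,15] 'r'=='r' → l++,r--
[4,14] 'r'=='r' → l++,r--
[5,13] 'q'=='q' → l++,r--
[6,12] 'o'=='o' → l++,r--
[7,11] 'q'=='q' → l++,r--
[8,10] 'm'=='m' → l++,r--

9 moves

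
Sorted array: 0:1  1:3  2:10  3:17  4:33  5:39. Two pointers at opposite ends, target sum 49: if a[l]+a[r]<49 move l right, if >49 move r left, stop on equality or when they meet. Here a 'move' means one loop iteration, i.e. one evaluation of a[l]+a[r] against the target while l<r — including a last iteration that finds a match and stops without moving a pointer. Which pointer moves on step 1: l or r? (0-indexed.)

[0,5] 1+39=40 <49 → l++

l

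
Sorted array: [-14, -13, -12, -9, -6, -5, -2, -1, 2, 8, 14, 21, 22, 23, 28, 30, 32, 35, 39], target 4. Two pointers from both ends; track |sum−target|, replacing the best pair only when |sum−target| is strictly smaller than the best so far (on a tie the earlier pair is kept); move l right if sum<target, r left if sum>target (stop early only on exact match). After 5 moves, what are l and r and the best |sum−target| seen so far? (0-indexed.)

l=0, r=13, best |Δ|=10

l=0 r=18: -14+39=25 d=21 *, r--
l=0 r=17: -14+35=21 d=17 *, r--
l=0 r=16: -14+32=18 d=14 *, r--
l=0 r=15: -14+30=16 d=12 *, r--
l=0 r=14: -14+28=14 d=10 *, r--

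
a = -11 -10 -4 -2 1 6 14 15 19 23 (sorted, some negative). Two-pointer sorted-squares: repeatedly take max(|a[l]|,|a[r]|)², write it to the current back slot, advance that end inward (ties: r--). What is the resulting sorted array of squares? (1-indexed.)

[1, 4, 16, 36, 100, 121, 196, 225, 361, 529]

[1,10] |-11|<=|23| out[10]=529 → r--
[1,9] |-11|<=|19| out[9]=361 → r--
[1,8] |-11|<=|15| out[8]=225 → r--
[1,7] |-11|<=|14| out[7]=196 → r--
[1,6] |-11|>|6| out[6]=121 → l++
[2,6] |-10|>|6| out[5]=100 → l++
[3,6] |-4|<=|6| out[4]=36 → r--
[3,5] |-4|>|1| out[3]=16 → l++
[4,5] |-2|>|1| out[2]=4 → l++
[5,5] |1|<=|1| out[1]=1 → r--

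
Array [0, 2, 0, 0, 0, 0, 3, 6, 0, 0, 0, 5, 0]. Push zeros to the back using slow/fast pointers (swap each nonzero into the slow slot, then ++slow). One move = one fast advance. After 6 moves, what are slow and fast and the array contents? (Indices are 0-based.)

(s=0,f=0) a[fast]=0 → fast++
(s=0,f=1) a[fast]=2≠0 swap→a[0]=2 → slow++,fast++
(s=1,f=2) a[fast]=0 → fast++
(s=1,f=3) a[fast]=0 → fast++
(s=1,f=4) a[fast]=0 → fast++
(s=1,f=5) a[fast]=0 → fast++

slow=1, fast=6, a=[2, 0, 0, 0, 0, 0, 3, 6, 0, 0, 0, 5, 0]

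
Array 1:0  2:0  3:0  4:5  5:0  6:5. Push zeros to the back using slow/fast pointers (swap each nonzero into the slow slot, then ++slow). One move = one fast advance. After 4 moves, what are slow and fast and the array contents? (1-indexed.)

slow=1 fast=1: a[fast]=0, fast++
slow=1 fast=2: a[fast]=0, fast++
slow=1 fast=3: a[fast]=0, fast++
slow=1 fast=4: a[fast]=5≠0 swap→a[1]=5, slow++,fast++

slow=2, fast=5, a=[5, 0, 0, 0, 0, 5]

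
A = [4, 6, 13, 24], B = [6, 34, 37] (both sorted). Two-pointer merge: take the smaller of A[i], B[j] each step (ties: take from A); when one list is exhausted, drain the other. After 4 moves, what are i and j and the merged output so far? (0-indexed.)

[i=0,j=0] A[i]=4<=B[j]=6 take 4 → i++
[i=1,j=0] A[i]=6<=B[j]=6 take 6 → i++
[i=2,j=0] A[i]=13>B[j]=6 take 6 → j++
[i=2,j=1] A[i]=13<=B[j]=34 take 13 → i++

i=3, j=1, merged so far=[4, 6, 6, 13]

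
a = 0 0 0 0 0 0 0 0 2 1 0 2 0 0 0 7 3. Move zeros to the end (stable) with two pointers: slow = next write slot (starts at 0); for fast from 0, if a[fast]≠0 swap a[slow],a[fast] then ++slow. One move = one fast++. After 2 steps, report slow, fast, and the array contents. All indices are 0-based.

(s=0,f=0) a[fast]=0 → fast++
(s=0,f=1) a[fast]=0 → fast++

slow=0, fast=2, a=[0, 0, 0, 0, 0, 0, 0, 0, 2, 1, 0, 2, 0, 0, 0, 7, 3]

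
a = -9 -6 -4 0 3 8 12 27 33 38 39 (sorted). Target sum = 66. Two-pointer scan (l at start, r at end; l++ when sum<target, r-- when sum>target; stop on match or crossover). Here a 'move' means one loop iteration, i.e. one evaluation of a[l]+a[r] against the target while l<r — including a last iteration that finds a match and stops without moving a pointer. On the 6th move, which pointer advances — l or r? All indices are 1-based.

l

l=1 r=11: -9+39=30 <66, l++
l=2 r=11: -6+39=33 <66, l++
l=3 r=11: -4+39=35 <66, l++
l=4 r=11: 0+39=39 <66, l++
l=5 r=11: 3+39=42 <66, l++
l=6 r=11: 8+39=47 <66, l++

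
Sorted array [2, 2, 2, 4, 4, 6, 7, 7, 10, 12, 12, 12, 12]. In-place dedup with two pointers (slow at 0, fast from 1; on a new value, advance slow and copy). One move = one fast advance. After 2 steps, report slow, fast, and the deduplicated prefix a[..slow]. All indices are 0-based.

slow=0, fast=3, prefix=[2]

(s=0,f=1) a[fast]=2=a[slow] dup → fast++
(s=0,f=2) a[fast]=2=a[slow] dup → fast++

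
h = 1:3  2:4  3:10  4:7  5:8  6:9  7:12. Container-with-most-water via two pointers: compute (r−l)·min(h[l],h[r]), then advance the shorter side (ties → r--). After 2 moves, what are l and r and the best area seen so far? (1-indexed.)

[1,7] min(3,12)*6=18 best=18 * → l++
[2,7] min(4,12)*5=20 best=20 * → l++

l=3, r=7, best area=20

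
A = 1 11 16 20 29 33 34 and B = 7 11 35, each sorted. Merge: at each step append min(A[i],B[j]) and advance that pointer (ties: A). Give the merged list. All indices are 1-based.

i=1 j=1: A[i]=1<=B[j]=7 take 1, i++
i=2 j=1: A[i]=11>B[j]=7 take 7, j++
i=2 j=2: A[i]=11<=B[j]=11 take 11, i++
i=3 j=2: A[i]=16>B[j]=11 take 11, j++
i=3 j=3: A[i]=16<=B[j]=35 take 16, i++
i=4 j=3: A[i]=20<=B[j]=35 take 20, i++
i=5 j=3: A[i]=29<=B[j]=35 take 29, i++
i=6 j=3: A[i]=33<=B[j]=35 take 33, i++
i=7 j=3: A[i]=34<=B[j]=35 take 34, i++
i=8 j=3: A done, take B[j]=35, j++

[1, 7, 11, 11, 16, 20, 29, 33, 34, 35]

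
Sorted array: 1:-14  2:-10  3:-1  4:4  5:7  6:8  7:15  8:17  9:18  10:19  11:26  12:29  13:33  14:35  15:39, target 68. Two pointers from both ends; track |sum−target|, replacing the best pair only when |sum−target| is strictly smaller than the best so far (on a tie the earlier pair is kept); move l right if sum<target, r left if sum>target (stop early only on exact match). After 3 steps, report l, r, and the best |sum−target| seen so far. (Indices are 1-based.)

l=1 r=15: -14+39=25 d=43 *, l++
l=2 r=15: -10+39=29 d=39 *, l++
l=3 r=15: -1+39=38 d=30 *, l++

l=4, r=15, best |Δ|=30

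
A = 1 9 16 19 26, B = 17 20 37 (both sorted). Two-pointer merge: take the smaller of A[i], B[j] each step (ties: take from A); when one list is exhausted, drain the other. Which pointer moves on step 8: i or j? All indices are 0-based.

j

i=0 j=0: A[i]=1<=B[j]=17 take 1, i++
i=1 j=0: A[i]=9<=B[j]=17 take 9, i++
i=2 j=0: A[i]=16<=B[j]=17 take 16, i++
i=3 j=0: A[i]=19>B[j]=17 take 17, j++
i=3 j=1: A[i]=19<=B[j]=20 take 19, i++
i=4 j=1: A[i]=26>B[j]=20 take 20, j++
i=4 j=2: A[i]=26<=B[j]=37 take 26, i++
i=5 j=2: A done, take B[j]=37, j++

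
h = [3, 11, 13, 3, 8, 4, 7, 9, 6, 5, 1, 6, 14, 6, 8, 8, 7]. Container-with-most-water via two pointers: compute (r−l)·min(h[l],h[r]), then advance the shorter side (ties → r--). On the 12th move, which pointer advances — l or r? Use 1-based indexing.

l=1 r=17: min(3,7)*16=48 best=48 *, l++
l=2 r=17: min(11,7)*15=105 best=105 *, r--
l=2 r=16: min(11,8)*14=112 best=112 *, r--
l=2 r=15: min(11,8)*13=104 best=112, r--
l=2 r=14: min(11,6)*12=72 best=112, r--
l=2 r=13: min(11,14)*11=121 best=121 *, l++
l=3 r=13: min(13,14)*10=130 best=130 *, l++
l=4 r=13: min(3,14)*9=27 best=130, l++
l=5 r=13: min(8,14)*8=64 best=130, l++
l=6 r=13: min(4,14)*7=28 best=130, l++
l=7 r=13: min(7,14)*6=42 best=130, l++
l=8 r=13: min(9,14)*5=45 best=130, l++

l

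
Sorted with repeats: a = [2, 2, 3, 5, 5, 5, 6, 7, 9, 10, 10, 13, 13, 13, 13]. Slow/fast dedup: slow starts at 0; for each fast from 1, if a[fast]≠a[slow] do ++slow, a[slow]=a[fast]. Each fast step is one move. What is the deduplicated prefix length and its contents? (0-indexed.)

(s=0,f=1) a[fast]=2=a[slow] dup → fast++
(s=0,f=2) a[fast]=3≠a[slow]=2 write a[1]=3 → slow++,fast++
(s=1,f=3) a[fast]=5≠a[slow]=3 write a[2]=5 → slow++,fast++
(s=2,f=4) a[fast]=5=a[slow] dup → fast++
(s=2,f=5) a[fast]=5=a[slow] dup → fast++
(s=2,f=6) a[fast]=6≠a[slow]=5 write a[3]=6 → slow++,fast++
(s=3,f=7) a[fast]=7≠a[slow]=6 write a[4]=7 → slow++,fast++
(s=4,f=8) a[fast]=9≠a[slow]=7 write a[5]=9 → slow++,fast++
(s=5,f=9) a[fast]=10≠a[slow]=9 write a[6]=10 → slow++,fast++
(s=6,f=10) a[fast]=10=a[slow] dup → fast++
(s=6,f=11) a[fast]=13≠a[slow]=10 write a[7]=13 → slow++,fast++
(s=7,f=12) a[fast]=13=a[slow] dup → fast++
(s=7,f=13) a[fast]=13=a[slow] dup → fast++
(s=7,f=14) a[fast]=13=a[slow] dup → fast++

length 8; prefix = [2, 3, 5, 6, 7, 9, 10, 13]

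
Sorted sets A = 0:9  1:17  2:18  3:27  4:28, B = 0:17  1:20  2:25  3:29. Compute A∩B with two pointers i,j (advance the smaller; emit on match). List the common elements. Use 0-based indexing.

i=0 j=0: 9<17, i++
i=1 j=0: 17==17 emit, i++,j++
i=2 j=1: 18<20, i++
i=3 j=1: 27>20, j++
i=3 j=2: 27>25, j++
i=3 j=3: 27<29, i++
i=4 j=3: 28<29, i++

intersection = [17]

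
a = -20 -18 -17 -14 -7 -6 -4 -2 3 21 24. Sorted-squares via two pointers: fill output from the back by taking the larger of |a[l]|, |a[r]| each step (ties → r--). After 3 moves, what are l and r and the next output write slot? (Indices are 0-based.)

[0,10] |-20|<=|24| out[10]=576 → r--
[0,9] |-20|<=|21| out[9]=441 → r--
[0,8] |-20|>|3| out[8]=400 → l++

l=1, r=8, next write slot=7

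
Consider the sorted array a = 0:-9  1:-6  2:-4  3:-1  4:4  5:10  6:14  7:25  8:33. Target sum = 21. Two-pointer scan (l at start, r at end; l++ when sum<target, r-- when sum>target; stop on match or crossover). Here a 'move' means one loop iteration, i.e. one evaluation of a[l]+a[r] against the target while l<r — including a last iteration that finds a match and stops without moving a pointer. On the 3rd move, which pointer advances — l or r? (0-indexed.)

l

[0,8] -9+33=24 >21 → r--
[0,7] -9+25=16 <21 → l++
[1,7] -6+25=19 <21 → l++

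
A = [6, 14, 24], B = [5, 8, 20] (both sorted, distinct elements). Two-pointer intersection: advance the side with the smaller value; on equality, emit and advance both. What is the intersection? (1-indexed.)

intersection = []

i=1 j=1: 6>5, j++
i=1 j=2: 6<8, i++
i=2 j=2: 14>8, j++
i=2 j=3: 14<20, i++
i=3 j=3: 24>20, j++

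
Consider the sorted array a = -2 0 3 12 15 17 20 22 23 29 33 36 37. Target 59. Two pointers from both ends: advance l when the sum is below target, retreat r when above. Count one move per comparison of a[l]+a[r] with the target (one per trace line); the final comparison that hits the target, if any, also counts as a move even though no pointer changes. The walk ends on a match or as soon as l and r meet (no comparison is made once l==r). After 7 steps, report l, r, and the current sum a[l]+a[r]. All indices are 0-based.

l=7, r=12, sum=59

l=0 r=12: -2+37=35 <59, l++
l=1 r=12: 0+37=37 <59, l++
l=2 r=12: 3+37=40 <59, l++
l=3 r=12: 12+37=49 <59, l++
l=4 r=12: 15+37=52 <59, l++
l=5 r=12: 17+37=54 <59, l++
l=6 r=12: 20+37=57 <59, l++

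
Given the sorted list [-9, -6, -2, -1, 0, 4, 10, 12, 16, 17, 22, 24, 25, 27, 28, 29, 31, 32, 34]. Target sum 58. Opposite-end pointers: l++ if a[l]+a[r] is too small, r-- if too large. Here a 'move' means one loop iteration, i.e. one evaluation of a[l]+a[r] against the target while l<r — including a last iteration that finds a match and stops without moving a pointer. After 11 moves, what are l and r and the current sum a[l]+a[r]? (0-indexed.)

l=11, r=18, sum=58

[0,18] -9+34=25 <58 → l++
[1,18] -6+34=28 <58 → l++
[2,18] -2+34=32 <58 → l++
[3,18] -1+34=33 <58 → l++
[4,18] 0+34=34 <58 → l++
[5,18] 4+34=38 <58 → l++
[6,18] 10+34=44 <58 → l++
[7,18] 12+34=46 <58 → l++
[8,18] 16+34=50 <58 → l++
[9,18] 17+34=51 <58 → l++
[10,18] 22+34=56 <58 → l++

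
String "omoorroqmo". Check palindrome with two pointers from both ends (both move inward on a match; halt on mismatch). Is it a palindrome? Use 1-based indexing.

not a palindrome (mismatch at 3,8)

[1,10] 'o'=='o' → l++,r--
[2,9] 'm'=='m' → l++,r--
[3,8] 'o'!='q' → stop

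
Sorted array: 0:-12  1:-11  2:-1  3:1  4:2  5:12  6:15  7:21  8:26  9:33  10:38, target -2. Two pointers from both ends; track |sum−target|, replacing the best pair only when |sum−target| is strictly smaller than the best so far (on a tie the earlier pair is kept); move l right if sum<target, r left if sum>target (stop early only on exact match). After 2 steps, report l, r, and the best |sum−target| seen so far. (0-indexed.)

l=0 r=10: -12+38=26 d=28 *, r--
l=0 r=9: -12+33=21 d=23 *, r--

l=0, r=8, best |Δ|=23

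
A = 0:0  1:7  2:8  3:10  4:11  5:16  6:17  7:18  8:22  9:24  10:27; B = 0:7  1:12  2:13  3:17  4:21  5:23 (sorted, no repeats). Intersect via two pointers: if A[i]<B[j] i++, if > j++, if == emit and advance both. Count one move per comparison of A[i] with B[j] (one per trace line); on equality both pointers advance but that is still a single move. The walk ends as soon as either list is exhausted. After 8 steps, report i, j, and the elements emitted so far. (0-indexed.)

i=6, j=3, emitted=[7]

[i=0,j=0] 0<7 → i++
[i=1,j=0] 7==7 emit → i++,j++
[i=2,j=1] 8<12 → i++
[i=3,j=1] 10<12 → i++
[i=4,j=1] 11<12 → i++
[i=5,j=1] 16>12 → j++
[i=5,j=2] 16>13 → j++
[i=5,j=3] 16<17 → i++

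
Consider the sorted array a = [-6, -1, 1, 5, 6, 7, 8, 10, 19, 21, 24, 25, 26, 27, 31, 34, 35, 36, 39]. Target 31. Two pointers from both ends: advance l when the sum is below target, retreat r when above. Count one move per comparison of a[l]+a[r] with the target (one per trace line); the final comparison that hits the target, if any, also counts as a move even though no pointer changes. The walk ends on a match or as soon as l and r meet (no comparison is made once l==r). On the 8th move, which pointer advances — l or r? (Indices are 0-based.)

[0,18] -6+39=33 >31 → r--
[0,17] -6+36=30 <31 → l++
[1,17] -1+36=35 >31 → r--
[1,16] -1+35=34 >31 → r--
[1,15] -1+34=33 >31 → r--
[1,14] -1+31=30 <31 → l++
[2,14] 1+31=32 >31 → r--
[2,13] 1+27=28 <31 → l++

l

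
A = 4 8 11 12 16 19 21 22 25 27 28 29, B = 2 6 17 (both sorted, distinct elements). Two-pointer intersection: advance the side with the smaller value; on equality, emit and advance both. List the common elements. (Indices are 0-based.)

intersection = []

[i=0,j=0] 4>2 → j++
[i=0,j=1] 4<6 → i++
[i=1,j=1] 8>6 → j++
[i=1,j=2] 8<17 → i++
[i=2,j=2] 11<17 → i++
[i=3,j=2] 12<17 → i++
[i=4,j=2] 16<17 → i++
[i=5,j=2] 19>17 → j++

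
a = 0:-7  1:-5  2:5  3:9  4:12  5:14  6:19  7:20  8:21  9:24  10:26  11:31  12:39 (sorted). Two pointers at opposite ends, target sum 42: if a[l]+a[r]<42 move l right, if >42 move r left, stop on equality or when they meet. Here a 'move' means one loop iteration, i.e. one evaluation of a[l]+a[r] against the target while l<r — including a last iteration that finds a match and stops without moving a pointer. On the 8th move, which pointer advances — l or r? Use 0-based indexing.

l

l=0 r=12: -7+39=32 <42, l++
l=1 r=12: -5+39=34 <42, l++
l=2 r=12: 5+39=44 >42, r--
l=2 r=11: 5+31=36 <42, l++
l=3 r=11: 9+31=40 <42, l++
l=4 r=11: 12+31=43 >42, r--
l=4 r=10: 12+26=38 <42, l++
l=5 r=10: 14+26=40 <42, l++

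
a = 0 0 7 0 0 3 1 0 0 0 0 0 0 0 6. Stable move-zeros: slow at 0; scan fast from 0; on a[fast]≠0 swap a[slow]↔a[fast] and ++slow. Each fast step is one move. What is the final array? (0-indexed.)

(s=0,f=0) a[fast]=0 → fast++
(s=0,f=1) a[fast]=0 → fast++
(s=0,f=2) a[fast]=7≠0 swap→a[0]=7 → slow++,fast++
(s=1,f=3) a[fast]=0 → fast++
(s=1,f=4) a[fast]=0 → fast++
(s=1,f=5) a[fast]=3≠0 swap→a[1]=3 → slow++,fast++
(s=2,f=6) a[fast]=1≠0 swap→a[2]=1 → slow++,fast++
(s=3,f=7) a[fast]=0 → fast++
(s=3,f=8) a[fast]=0 → fast++
(s=3,f=9) a[fast]=0 → fast++
(s=3,f=10) a[fast]=0 → fast++
(s=3,f=11) a[fast]=0 → fast++
(s=3,f=12) a[fast]=0 → fast++
(s=3,f=13) a[fast]=0 → fast++
(s=3,f=14) a[fast]=6≠0 swap→a[3]=6 → slow++,fast++

[7, 3, 1, 6, 0, 0, 0, 0, 0, 0, 0, 0, 0, 0, 0]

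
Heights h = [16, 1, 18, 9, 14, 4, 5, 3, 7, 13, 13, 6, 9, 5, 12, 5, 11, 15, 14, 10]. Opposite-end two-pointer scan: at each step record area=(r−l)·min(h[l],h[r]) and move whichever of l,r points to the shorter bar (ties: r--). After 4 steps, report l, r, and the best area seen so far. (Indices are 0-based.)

l=0, r=15, best area=255

[0,19] min(16,10)*19=190 best=190 * → r--
[0,18] min(16,14)*18=252 best=252 * → r--
[0,17] min(16,15)*17=255 best=255 * → r--
[0,16] min(16,11)*16=176 best=255 → r--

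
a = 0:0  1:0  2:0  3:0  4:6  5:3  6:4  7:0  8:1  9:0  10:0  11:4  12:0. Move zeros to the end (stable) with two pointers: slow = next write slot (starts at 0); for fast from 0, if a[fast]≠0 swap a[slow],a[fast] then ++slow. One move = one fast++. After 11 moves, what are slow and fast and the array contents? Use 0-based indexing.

slow=4, fast=11, a=[6, 3, 4, 1, 0, 0, 0, 0, 0, 0, 0, 4, 0]

slow=0 fast=0: a[fast]=0, fast++
slow=0 fast=1: a[fast]=0, fast++
slow=0 fast=2: a[fast]=0, fast++
slow=0 fast=3: a[fast]=0, fast++
slow=0 fast=4: a[fast]=6≠0 swap→a[0]=6, slow++,fast++
slow=1 fast=5: a[fast]=3≠0 swap→a[1]=3, slow++,fast++
slow=2 fast=6: a[fast]=4≠0 swap→a[2]=4, slow++,fast++
slow=3 fast=7: a[fast]=0, fast++
slow=3 fast=8: a[fast]=1≠0 swap→a[3]=1, slow++,fast++
slow=4 fast=9: a[fast]=0, fast++
slow=4 fast=10: a[fast]=0, fast++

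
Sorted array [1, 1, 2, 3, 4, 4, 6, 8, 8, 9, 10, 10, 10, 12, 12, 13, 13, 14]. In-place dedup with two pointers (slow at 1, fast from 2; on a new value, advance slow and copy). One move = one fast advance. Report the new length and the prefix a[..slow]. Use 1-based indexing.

slow=1 fast=2: a[fast]=1=a[slow] dup, fast++
slow=1 fast=3: a[fast]=2≠a[slow]=1 write a[2]=2, slow++,fast++
slow=2 fast=4: a[fast]=3≠a[slow]=2 write a[3]=3, slow++,fast++
slow=3 fast=5: a[fast]=4≠a[slow]=3 write a[4]=4, slow++,fast++
slow=4 fast=6: a[fast]=4=a[slow] dup, fast++
slow=4 fast=7: a[fast]=6≠a[slow]=4 write a[5]=6, slow++,fast++
slow=5 fast=8: a[fast]=8≠a[slow]=6 write a[6]=8, slow++,fast++
slow=6 fast=9: a[fast]=8=a[slow] dup, fast++
slow=6 fast=10: a[fast]=9≠a[slow]=8 write a[7]=9, slow++,fast++
slow=7 fast=11: a[fast]=10≠a[slow]=9 write a[8]=10, slow++,fast++
slow=8 fast=12: a[fast]=10=a[slow] dup, fast++
slow=8 fast=13: a[fast]=10=a[slow] dup, fast++
slow=8 fast=14: a[fast]=12≠a[slow]=10 write a[9]=12, slow++,fast++
slow=9 fast=15: a[fast]=12=a[slow] dup, fast++
slow=9 fast=16: a[fast]=13≠a[slow]=12 write a[10]=13, slow++,fast++
slow=10 fast=17: a[fast]=13=a[slow] dup, fast++
slow=10 fast=18: a[fast]=14≠a[slow]=13 write a[11]=14, slow++,fast++

length 11; prefix = [1, 2, 3, 4, 6, 8, 9, 10, 12, 13, 14]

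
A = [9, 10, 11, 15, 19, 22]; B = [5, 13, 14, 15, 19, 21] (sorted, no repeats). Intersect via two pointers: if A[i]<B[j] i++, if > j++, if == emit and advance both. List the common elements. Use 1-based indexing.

[i=1,j=1] 9>5 → j++
[i=1,j=2] 9<13 → i++
[i=2,j=2] 10<13 → i++
[i=3,j=2] 11<13 → i++
[i=4,j=2] 15>13 → j++
[i=4,j=3] 15>14 → j++
[i=4,j=4] 15==15 emit → i++,j++
[i=5,j=5] 19==19 emit → i++,j++
[i=6,j=6] 22>21 → j++

intersection = [15, 19]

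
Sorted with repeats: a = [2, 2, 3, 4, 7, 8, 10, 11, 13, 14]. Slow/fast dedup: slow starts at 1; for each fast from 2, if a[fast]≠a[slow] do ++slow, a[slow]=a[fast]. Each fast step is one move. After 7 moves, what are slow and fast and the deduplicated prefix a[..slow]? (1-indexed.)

slow=7, fast=9, prefix=[2, 3, 4, 7, 8, 10, 11]

slow=1 fast=2: a[fast]=2=a[slow] dup, fast++
slow=1 fast=3: a[fast]=3≠a[slow]=2 write a[2]=3, slow++,fast++
slow=2 fast=4: a[fast]=4≠a[slow]=3 write a[3]=4, slow++,fast++
slow=3 fast=5: a[fast]=7≠a[slow]=4 write a[4]=7, slow++,fast++
slow=4 fast=6: a[fast]=8≠a[slow]=7 write a[5]=8, slow++,fast++
slow=5 fast=7: a[fast]=10≠a[slow]=8 write a[6]=10, slow++,fast++
slow=6 fast=8: a[fast]=11≠a[slow]=10 write a[7]=11, slow++,fast++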